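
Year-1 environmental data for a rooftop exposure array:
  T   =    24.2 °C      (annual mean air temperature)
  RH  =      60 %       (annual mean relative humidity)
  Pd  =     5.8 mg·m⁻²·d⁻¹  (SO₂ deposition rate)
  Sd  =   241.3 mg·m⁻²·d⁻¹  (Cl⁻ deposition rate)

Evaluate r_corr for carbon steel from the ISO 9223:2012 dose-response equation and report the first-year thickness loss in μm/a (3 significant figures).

r_corr = 65.2 μm/a

carbon steel: T>10 °C ⇒ hinge -0.054·(24.2−10) = -0.7668
  Pd branch = 1.77·Pd^0.52·e^(0.02·RH+f) = 6.809 μm/a
  Cl⁻ term: 0.102·241.3^0.62·exp(0.033·60+0.04·24.2) = 58.36
  r_corr = 6.809 + 58.36 = 65.17 μm/a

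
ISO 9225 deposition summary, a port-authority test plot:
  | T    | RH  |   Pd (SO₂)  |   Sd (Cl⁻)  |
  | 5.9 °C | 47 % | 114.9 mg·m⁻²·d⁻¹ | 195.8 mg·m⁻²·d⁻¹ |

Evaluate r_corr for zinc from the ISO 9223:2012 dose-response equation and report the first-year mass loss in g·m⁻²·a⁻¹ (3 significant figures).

zinc: T≤10 °C ⇒ hinge +0.038·(5.9−10) = -0.1558
  sulphur-dioxide contribution → 0.7734 μm/a
  chloride contribution → 0.852 μm/a
  ⇒ r_corr(zinc) = 1.625 μm/a
Convert to mass loss: 1.625 μm/a × 7.14 g/cm³ = 11.61 g·m⁻²·a⁻¹

r_corr = 11.6 g·m⁻²·a⁻¹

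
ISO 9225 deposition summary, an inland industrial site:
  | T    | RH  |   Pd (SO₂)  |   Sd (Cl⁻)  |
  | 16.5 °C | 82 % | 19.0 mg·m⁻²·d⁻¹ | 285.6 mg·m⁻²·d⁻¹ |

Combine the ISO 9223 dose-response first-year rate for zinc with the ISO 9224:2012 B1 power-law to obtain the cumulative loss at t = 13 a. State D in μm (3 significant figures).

D(13) = 38.1 μm

zinc: temperature factor f = -0.071·(6.5) = -0.4615
  SO₂ term: 0.0129·19.0^0.44·exp(0.046·82-0.4615) = 1.291
  Sd branch = 0.0175·Sd^0.57·e^(0.008·RH+0.085·T) = 3.442 μm/a
  sum: 1.291 + 3.442 → r_corr = 4.733 μm/a
Power-law: D(13) = r_corr · 13^0.813
  D(13) = 4.733 × 13^0.813 = 4.733 × 8.047 = 38.09 μm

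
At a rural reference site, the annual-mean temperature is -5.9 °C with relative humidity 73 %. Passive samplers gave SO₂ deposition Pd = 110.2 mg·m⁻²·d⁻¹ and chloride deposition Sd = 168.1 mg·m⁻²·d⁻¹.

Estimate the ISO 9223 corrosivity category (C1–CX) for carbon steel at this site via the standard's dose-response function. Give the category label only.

carbon steel: T≤10 °C ⇒ hinge +0.150·(-5.9−10) = -2.3850
  SO₂ term: 1.77·110.2^0.52·exp(0.02·73-2.3850) = 8.094
  Cl⁻ term: 0.102·168.1^0.62·exp(0.033·73+0.04·-5.9) = 21.49
  r_corr = 8.094 + 21.49 = 29.58 μm/a
29.6 μm/a falls in (25, 50] for carbon steel → category C3

C3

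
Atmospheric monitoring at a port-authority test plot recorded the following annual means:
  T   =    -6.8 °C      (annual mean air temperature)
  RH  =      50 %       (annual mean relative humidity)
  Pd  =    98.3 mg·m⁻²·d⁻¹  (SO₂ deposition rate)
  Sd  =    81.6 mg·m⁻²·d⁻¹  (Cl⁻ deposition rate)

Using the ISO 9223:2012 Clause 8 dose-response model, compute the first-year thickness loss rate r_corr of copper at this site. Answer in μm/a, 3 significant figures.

copper: f(T) = +0.126·(T−10) [T≤10 °C] = -2.1168
  sulphur-dioxide contribution → 0.0402 μm/a
  chloride contribution → 0.1458 μm/a
  total first-year rate 0.186 μm/a

r_corr = 0.186 μm/a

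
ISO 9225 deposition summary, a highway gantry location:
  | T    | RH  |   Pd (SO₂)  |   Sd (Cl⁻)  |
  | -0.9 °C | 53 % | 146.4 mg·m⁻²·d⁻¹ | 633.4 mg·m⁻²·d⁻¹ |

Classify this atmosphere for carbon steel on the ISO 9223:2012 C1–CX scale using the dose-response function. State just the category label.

C3

carbon steel: f(T) = +0.150·(T−10) [T≤10 °C] = -1.6350
  Pd branch = 1.77·Pd^0.52·e^(0.02·RH+f) = 13.31 μm/a
  Sd branch = 0.102·Sd^0.62·e^(0.033·RH+0.04·T) = 30.87 μm/a
  r_corr = 13.31 + 30.87 = 44.19 μm/a
ISO 9223 Table 2 (carbon steel): 25 < 44.2 ≤ 50 μm/a ⇒ C3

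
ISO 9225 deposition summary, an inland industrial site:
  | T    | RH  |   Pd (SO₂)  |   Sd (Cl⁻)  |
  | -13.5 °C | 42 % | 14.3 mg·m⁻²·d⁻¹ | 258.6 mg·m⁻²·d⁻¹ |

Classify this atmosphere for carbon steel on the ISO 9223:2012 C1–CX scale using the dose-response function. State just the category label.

C2

carbon steel: temperature factor f = +0.150·(-23.5) = -3.5250
  SO₂ term: 1.77·14.3^0.52·exp(0.02·42-3.5250) = 0.4816
  Cl⁻ term: 0.102·258.6^0.62·exp(0.033·42+0.04·-13.5) = 7.445
  sum: 0.4816 + 7.445 → r_corr = 7.926 μm/a
7.93 μm/a falls in (1.3, 25] for carbon steel → category C2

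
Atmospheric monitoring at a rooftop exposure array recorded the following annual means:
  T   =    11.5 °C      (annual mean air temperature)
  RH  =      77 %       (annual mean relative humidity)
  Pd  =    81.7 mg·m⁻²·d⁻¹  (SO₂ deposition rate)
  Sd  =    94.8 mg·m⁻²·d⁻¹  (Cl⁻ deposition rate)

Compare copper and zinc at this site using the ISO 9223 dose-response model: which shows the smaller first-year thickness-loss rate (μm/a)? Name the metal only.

copper

copper: T>10 °C ⇒ hinge -0.080·(11.5−10) = -0.1200
  SO₂ term: 0.0053·81.7^0.26·exp(0.059·77-0.1200) = 1.388
  Sd branch = 0.01025·Sd^0.27·e^(0.036·RH+0.049·T) = 0.9841 μm/a
  r_corr = 1.388 + 0.9841 = 2.372 μm/a
zinc: T>10 °C ⇒ hinge -0.071·(11.5−10) = -0.1065
  Pd branch = 0.0129·Pd^0.44·e^(0.046·RH+f) = 2.78 μm/a
  Cl⁻ term: 0.0175·94.8^0.57·exp(0.008·77+0.085·11.5) = 1.153
  r_corr = 2.78 + 1.153 = 3.933 μm/a
Ordering by μm/a: zinc (3.93) > copper (2.37)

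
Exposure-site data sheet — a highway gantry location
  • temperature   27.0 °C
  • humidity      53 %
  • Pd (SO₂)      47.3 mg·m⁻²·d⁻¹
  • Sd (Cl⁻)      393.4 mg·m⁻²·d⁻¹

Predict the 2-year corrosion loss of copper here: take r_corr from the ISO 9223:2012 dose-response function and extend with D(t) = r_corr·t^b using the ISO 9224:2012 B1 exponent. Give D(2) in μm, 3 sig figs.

D(2) = 2.20 μm

copper: T>10 °C ⇒ hinge -0.080·(27.0−10) = -1.3600
  Pd branch = 0.0053·Pd^0.26·e^(0.059·RH+f) = 0.08455 μm/a
  Cl⁻ term: 0.01025·393.4^0.27·exp(0.036·53+0.049·27.0) = 1.302
  sum: 0.08455 + 1.302 → r_corr = 1.386 μm/a
Power-law: D(2) = r_corr · 2^0.667
  D(2) = 1.386 × 2^0.667 = 1.386 × 1.588 = 2.201 μm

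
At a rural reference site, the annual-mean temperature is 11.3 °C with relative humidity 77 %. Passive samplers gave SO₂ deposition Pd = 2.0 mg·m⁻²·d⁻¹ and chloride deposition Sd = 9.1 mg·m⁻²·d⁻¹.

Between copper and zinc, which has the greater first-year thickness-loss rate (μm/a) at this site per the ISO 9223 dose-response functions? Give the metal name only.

copper

copper: temperature factor f = -0.080·(1.3) = -0.1040
  sulphur-dioxide contribution → 0.5375 μm/a
  chloride contribution → 0.5176 μm/a
  ⇒ r_corr(copper) = 1.055 μm/a
zinc: T>10 °C ⇒ hinge -0.071·(11.3−10) = -0.0923
  sulphur-dioxide contribution → 0.5511 μm/a
  chloride contribution → 0.2981 μm/a
  ⇒ r_corr(zinc) = 0.8492 μm/a
Ordering by μm/a: copper (1.06) > zinc (0.849)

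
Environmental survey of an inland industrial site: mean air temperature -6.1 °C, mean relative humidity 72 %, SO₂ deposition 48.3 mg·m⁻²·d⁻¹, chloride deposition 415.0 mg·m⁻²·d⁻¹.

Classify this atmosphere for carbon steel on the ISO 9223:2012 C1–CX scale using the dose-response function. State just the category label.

carbon steel: f(T) = +0.150·(T−10) [T≤10 °C] = -2.4150
  Pd branch = 1.77·Pd^0.52·e^(0.02·RH+f) = 5.014 μm/a
  Sd branch = 0.102·Sd^0.62·e^(0.033·RH+0.04·T) = 36.12 μm/a
  r_corr = 5.014 + 36.12 = 41.13 μm/a
ISO 9223 Table 2 (carbon steel): 25 < 41.1 ≤ 50 μm/a ⇒ C3

C3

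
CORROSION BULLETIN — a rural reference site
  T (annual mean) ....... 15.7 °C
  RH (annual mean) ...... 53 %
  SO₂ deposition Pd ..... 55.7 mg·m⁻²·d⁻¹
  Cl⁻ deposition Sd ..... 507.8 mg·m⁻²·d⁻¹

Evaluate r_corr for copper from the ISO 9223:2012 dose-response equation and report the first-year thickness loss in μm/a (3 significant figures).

copper: temperature factor f = -0.080·(5.7) = -0.4560
  SO₂ term: 0.0053·55.7^0.26·exp(0.059·53-0.4560) = 0.2179
  Sd branch = 0.01025·Sd^0.27·e^(0.036·RH+0.049·T) = 0.8017 μm/a
  sum: 0.2179 + 0.8017 → r_corr = 1.02 μm/a

r_corr = 1.02 μm/a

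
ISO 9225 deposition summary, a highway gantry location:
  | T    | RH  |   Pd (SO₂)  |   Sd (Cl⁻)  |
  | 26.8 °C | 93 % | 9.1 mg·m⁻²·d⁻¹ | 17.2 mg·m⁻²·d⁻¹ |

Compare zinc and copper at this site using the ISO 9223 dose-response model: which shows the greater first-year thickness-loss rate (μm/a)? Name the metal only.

zinc: f(T) = -0.071·(T−10) [T>10 °C] = -1.1928
  sulphur-dioxide contribution → 0.7455 μm/a
  chloride contribution → 1.819 μm/a
  total first-year rate 2.564 μm/a
copper: T>10 °C ⇒ hinge -0.080·(26.8−10) = -1.3440
  sulphur-dioxide contribution → 0.5928 μm/a
  chloride contribution → 2.337 μm/a
  ⇒ r_corr(copper) = 2.93 μm/a
Ordering by μm/a: copper (2.93) > zinc (2.56)

copper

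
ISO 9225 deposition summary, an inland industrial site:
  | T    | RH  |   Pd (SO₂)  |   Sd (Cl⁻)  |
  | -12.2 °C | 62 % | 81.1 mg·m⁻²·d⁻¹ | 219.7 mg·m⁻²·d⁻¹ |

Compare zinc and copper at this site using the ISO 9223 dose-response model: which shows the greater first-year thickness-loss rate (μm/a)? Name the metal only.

zinc: T≤10 °C ⇒ hinge +0.038·(-12.2−10) = -0.8436
  Pd branch = 0.0129·Pd^0.44·e^(0.046·RH+f) = 0.665 μm/a
  Sd branch = 0.0175·Sd^0.57·e^(0.008·RH+0.085·T) = 0.2203 μm/a
  r_corr = 0.665 + 0.2203 = 0.8852 μm/a
copper: T≤10 °C ⇒ hinge +0.126·(-12.2−10) = -2.7972
  Pd branch = 0.0053·Pd^0.26·e^(0.059·RH+f) = 0.03931 μm/a
  Sd branch = 0.01025·Sd^0.27·e^(0.036·RH+0.049·T) = 0.2253 μm/a
  sum: 0.03931 + 0.2253 → r_corr = 0.2646 μm/a
Ordering by μm/a: zinc (0.885) > copper (0.265)

zinc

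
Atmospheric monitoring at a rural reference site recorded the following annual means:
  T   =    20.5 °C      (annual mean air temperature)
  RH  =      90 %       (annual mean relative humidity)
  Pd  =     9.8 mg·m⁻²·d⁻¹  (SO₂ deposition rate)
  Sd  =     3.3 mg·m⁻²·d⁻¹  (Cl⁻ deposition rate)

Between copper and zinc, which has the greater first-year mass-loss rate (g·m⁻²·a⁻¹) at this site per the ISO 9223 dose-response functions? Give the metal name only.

copper

copper: f(T) = -0.080·(T−10) [T>10 °C] = -0.8400
  sulphur-dioxide contribution → 0.8381 μm/a
  chloride contribution → 0.9865 μm/a
  total first-year rate 1.825 μm/a
  mass loss = 1.825 μm/a × 8.96 g/cm³ = 16.35 g·m⁻²·a⁻¹
zinc: f(T) = -0.071·(T−10) [T>10 °C] = -0.7455
  sulphur-dioxide contribution → 1.049 μm/a
  chloride contribution → 0.4055 μm/a
  ⇒ r_corr(zinc) = 1.455 μm/a
  mass loss = 1.455 μm/a × 7.14 g/cm³ = 10.39 g·m⁻²·a⁻¹
Ordering by g·m⁻²·a⁻¹: copper (16.3) > zinc (10.4)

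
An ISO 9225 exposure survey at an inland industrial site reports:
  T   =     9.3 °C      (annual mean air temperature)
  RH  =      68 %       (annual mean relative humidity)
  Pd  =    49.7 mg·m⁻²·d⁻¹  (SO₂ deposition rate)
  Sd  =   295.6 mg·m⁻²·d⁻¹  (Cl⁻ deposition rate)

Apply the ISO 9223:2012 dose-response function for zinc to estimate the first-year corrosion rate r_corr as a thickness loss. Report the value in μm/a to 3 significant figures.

r_corr = 3.30 μm/a

zinc: temperature factor f = +0.038·(-0.7) = -0.0266
  Pd branch = 0.0129·Pd^0.44·e^(0.046·RH+f) = 1.599 μm/a
  Cl⁻ term: 0.0175·295.6^0.57·exp(0.008·68+0.085·9.3) = 1.702
  sum: 1.599 + 1.702 → r_corr = 3.301 μm/a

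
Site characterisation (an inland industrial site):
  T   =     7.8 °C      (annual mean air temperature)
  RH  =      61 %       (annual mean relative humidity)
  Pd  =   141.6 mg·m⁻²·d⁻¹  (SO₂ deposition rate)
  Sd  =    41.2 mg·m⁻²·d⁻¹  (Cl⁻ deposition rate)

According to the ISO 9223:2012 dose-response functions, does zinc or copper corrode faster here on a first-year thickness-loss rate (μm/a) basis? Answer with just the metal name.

zinc

zinc: temperature factor f = +0.038·(-2.2) = -0.0836
  Pd branch = 0.0129·Pd^0.44·e^(0.046·RH+f) = 1.735 μm/a
  Cl⁻ term: 0.0175·41.2^0.57·exp(0.008·61+0.085·7.8) = 0.4607
  r_corr = 1.735 + 0.4607 = 2.196 μm/a
copper: temperature factor f = +0.126·(-2.2) = -0.2772
  SO₂ term: 0.0053·141.6^0.26·exp(0.059·61-0.2772) = 0.5323
  Cl⁻ term: 0.01025·41.2^0.27·exp(0.036·61+0.049·7.8) = 0.3685
  r_corr = 0.5323 + 0.3685 = 0.9008 μm/a
Ordering by μm/a: zinc (2.2) > copper (0.901)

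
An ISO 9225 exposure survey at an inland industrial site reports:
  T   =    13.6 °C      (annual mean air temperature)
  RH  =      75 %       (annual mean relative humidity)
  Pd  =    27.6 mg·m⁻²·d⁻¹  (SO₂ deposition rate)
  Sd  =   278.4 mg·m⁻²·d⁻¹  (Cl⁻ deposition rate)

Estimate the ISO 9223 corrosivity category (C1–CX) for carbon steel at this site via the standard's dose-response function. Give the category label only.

carbon steel: temperature factor f = -0.054·(3.6) = -0.1944
  SO₂ term: 1.77·27.6^0.52·exp(0.02·75-0.1944) = 36.67
  Cl⁻ term: 0.102·278.4^0.62·exp(0.033·75+0.04·13.6) = 68.46
  r_corr = 36.67 + 68.46 = 105.1 μm/a
Category bounds: 80…200 μm/a bracket r_corr ⇒ C5

C5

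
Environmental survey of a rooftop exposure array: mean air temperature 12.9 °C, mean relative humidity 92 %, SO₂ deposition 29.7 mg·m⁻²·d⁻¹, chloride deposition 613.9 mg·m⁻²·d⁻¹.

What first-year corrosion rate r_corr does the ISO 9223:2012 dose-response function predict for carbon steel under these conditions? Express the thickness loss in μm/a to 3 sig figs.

carbon steel: f(T) = -0.054·(T−10) [T>10 °C] = -0.1566
  SO₂ term: 1.77·29.7^0.52·exp(0.02·92-0.1566) = 55.58
  Cl⁻ term: 0.102·613.9^0.62·exp(0.033·92+0.04·12.9) = 190.5
  sum: 55.58 + 190.5 → r_corr = 246.1 μm/a

r_corr = 246 μm/a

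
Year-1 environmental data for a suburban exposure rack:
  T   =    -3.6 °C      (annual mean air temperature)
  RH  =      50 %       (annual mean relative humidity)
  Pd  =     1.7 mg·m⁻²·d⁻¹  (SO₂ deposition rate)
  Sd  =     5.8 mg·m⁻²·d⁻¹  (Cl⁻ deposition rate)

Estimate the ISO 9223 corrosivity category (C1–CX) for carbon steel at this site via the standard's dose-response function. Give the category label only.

carbon steel: T≤10 °C ⇒ hinge +0.150·(-3.6−10) = -2.0400
  sulphur-dioxide contribution → 0.8244 μm/a
  chloride contribution → 1.368 μm/a
  total first-year rate 2.192 μm/a
2.19 μm/a falls in (1.3, 25] for carbon steel → category C2

C2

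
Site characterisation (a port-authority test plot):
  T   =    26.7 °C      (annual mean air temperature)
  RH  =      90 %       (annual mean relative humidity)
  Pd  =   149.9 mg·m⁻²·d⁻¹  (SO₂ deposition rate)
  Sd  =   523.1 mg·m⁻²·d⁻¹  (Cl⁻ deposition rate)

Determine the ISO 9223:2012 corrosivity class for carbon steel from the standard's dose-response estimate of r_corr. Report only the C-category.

carbon steel: T>10 °C ⇒ hinge -0.054·(26.7−10) = -0.9018
  sulphur-dioxide contribution → 58.81 μm/a
  chloride contribution → 280.4 μm/a
  total first-year rate 339.2 μm/a
339 μm/a falls in (200, 700] for carbon steel → category CX

CX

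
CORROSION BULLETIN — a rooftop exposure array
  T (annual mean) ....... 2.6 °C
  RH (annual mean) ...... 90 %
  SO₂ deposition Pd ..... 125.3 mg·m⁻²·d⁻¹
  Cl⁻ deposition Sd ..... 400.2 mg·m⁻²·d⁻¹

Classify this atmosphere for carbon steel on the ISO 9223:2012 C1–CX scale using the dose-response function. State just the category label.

C5

carbon steel: T≤10 °C ⇒ hinge +0.150·(2.6−10) = -1.1100
  sulphur-dioxide contribution → 43.51 μm/a
  chloride contribution → 90.58 μm/a
  total first-year rate 134.1 μm/a
134 μm/a falls in (80, 200] for carbon steel → category C5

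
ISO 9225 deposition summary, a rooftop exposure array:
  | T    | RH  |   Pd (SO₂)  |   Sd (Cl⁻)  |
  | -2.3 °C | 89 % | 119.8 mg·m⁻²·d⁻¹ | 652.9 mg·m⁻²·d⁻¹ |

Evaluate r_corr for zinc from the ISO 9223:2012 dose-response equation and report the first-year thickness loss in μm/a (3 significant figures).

r_corr = 5.16 μm/a

zinc: temperature factor f = +0.038·(-12.3) = -0.4674
  sulphur-dioxide contribution → 3.982 μm/a
  chloride contribution → 1.18 μm/a
  ⇒ r_corr(zinc) = 5.162 μm/a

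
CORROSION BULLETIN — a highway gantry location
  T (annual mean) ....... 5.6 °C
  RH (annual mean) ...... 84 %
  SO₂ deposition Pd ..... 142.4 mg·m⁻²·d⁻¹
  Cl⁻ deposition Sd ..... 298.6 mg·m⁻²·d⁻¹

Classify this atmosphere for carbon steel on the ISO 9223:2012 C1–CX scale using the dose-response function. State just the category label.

C5

carbon steel: T≤10 °C ⇒ hinge +0.150·(5.6−10) = -0.6600
  Pd branch = 1.77·Pd^0.52·e^(0.02·RH+f) = 64.68 μm/a
  Sd branch = 0.102·Sd^0.62·e^(0.033·RH+0.04·T) = 69.87 μm/a
  sum: 64.68 + 69.87 → r_corr = 134.6 μm/a
ISO 9223 Table 2 (carbon steel): 80 < 135 ≤ 200 μm/a ⇒ C5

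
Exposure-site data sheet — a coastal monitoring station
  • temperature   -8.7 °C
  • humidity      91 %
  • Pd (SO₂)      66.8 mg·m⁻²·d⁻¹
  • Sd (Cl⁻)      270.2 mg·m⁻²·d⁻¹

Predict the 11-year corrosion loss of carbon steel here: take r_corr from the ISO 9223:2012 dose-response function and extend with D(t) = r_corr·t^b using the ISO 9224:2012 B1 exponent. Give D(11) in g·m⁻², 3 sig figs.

carbon steel: T≤10 °C ⇒ hinge +0.150·(-8.7−10) = -2.8050
  SO₂ term: 1.77·66.8^0.52·exp(0.02·91-2.8050) = 5.876
  Sd branch = 0.102·Sd^0.62·e^(0.033·RH+0.04·T) = 46.7 μm/a
  sum: 5.876 + 46.7 → r_corr = 52.57 μm/a
Power-law: D(11) = r_corr · 11^0.523
  D(11) = 52.57 × 11^0.523 = 52.57 × 3.505 = 184.3 μm
  Mass loss = 184.3 μm × 7.85 g/cm³ = 1446 g·m⁻²

D(11) = 1.45e+03 g·m⁻²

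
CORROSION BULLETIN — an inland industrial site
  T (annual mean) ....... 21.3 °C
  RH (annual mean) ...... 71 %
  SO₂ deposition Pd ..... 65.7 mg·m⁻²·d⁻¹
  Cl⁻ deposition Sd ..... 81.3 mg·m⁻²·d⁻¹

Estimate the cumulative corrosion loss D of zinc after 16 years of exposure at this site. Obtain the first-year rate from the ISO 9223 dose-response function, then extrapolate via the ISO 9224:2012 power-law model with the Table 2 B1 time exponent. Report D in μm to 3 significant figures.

zinc: T>10 °C ⇒ hinge -0.071·(21.3−10) = -0.8023
  SO₂ term: 0.0129·65.7^0.44·exp(0.046·71-0.8023) = 0.9556
  Sd branch = 0.0175·Sd^0.57·e^(0.008·RH+0.085·T) = 2.316 μm/a
  sum: 0.9556 + 2.316 → r_corr = 3.272 μm/a
ISO 9224: D(t) = r_corr · t^b with b = 0.813 (zinc, B1)
  D(16) = 3.272 × 16^0.813 = 3.272 × 9.527 = 31.17 μm

D(16) = 31.2 μm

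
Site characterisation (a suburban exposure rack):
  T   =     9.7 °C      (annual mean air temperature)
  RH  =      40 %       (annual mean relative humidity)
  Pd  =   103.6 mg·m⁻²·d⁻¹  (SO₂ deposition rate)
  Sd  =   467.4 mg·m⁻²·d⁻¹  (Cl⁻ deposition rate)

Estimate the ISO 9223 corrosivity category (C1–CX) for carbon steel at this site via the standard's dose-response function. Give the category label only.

C4

carbon steel: temperature factor f = +0.150·(-0.3) = -0.0450
  sulphur-dioxide contribution → 42.06 μm/a
  chloride contribution → 25.44 μm/a
  total first-year rate 67.5 μm/a
ISO 9223 Table 2 (carbon steel): 50 < 67.5 ≤ 80 μm/a ⇒ C4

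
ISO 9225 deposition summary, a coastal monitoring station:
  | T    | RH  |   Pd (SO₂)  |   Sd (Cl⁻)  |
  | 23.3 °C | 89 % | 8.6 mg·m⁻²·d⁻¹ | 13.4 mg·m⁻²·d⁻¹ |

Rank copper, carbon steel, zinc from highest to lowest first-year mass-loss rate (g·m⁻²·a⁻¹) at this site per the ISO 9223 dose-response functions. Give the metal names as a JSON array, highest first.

["carbon steel", "copper", "zinc"]

copper: temperature factor f = -0.080·(13.3) = -1.0640
  Pd branch = 0.0053·Pd^0.26·e^(0.059·RH+f) = 0.6104 μm/a
  Sd branch = 0.01025·Sd^0.27·e^(0.036·RH+0.049·T) = 1.594 μm/a
  r_corr = 0.6104 + 1.594 = 2.204 μm/a
  mass loss = 2.204 μm/a × 8.96 g/cm³ = 19.75 g·m⁻²·a⁻¹
carbon steel: T>10 °C ⇒ hinge -0.054·(23.3−10) = -0.7182
  SO₂ term: 1.77·8.6^0.52·exp(0.02·89-0.7182) = 15.67
  Sd branch = 0.102·Sd^0.62·e^(0.033·RH+0.04·T) = 24.42 μm/a
  sum: 15.67 + 24.42 → r_corr = 40.09 μm/a
  mass loss = 40.09 μm/a × 7.85 g/cm³ = 314.7 g·m⁻²·a⁻¹
zinc: f(T) = -0.071·(T−10) [T>10 °C] = -0.9443
  Pd branch = 0.0129·Pd^0.44·e^(0.046·RH+f) = 0.7757 μm/a
  Cl⁻ term: 0.0175·13.4^0.57·exp(0.008·89+0.085·23.3) = 1.135
  r_corr = 0.7757 + 1.135 = 1.91 μm/a
  mass loss = 1.91 μm/a × 7.14 g/cm³ = 13.64 g·m⁻²·a⁻¹
Ordering by g·m⁻²·a⁻¹: carbon steel (315) > copper (19.7) > zinc (13.6)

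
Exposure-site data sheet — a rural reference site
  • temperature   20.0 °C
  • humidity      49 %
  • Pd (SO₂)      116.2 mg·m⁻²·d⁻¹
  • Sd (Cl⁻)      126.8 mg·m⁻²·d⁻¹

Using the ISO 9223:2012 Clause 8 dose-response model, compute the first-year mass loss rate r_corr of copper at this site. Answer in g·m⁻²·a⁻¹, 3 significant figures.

r_corr = 6.60 g·m⁻²·a⁻¹

copper: temperature factor f = -0.080·(10.0) = -0.8000
  SO₂ term: 0.0053·116.2^0.26·exp(0.059·49-0.8000) = 0.1477
  Sd branch = 0.01025·Sd^0.27·e^(0.036·RH+0.049·T) = 0.5892 μm/a
  sum: 0.1477 + 0.5892 → r_corr = 0.7369 μm/a
Convert to mass loss: 0.7369 μm/a × 8.96 g/cm³ = 6.603 g·m⁻²·a⁻¹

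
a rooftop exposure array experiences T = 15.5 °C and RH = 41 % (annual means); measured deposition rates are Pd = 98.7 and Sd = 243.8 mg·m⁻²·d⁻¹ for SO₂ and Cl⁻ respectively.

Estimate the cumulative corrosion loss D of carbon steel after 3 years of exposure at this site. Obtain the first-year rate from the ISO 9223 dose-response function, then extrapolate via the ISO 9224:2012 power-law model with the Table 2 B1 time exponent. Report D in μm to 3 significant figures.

carbon steel: temperature factor f = -0.054·(5.5) = -0.2970
  SO₂ term: 1.77·98.7^0.52·exp(0.02·41-0.2970) = 32.52
  Cl⁻ term: 0.102·243.8^0.62·exp(0.033·41+0.04·15.5) = 22.15
  sum: 32.52 + 22.15 → r_corr = 54.67 μm/a
Power-law: D(3) = r_corr · 3^0.523
  D(3) = 54.67 × 3^0.523 = 54.67 × 1.776 = 97.12 μm

D(3) = 97.1 μm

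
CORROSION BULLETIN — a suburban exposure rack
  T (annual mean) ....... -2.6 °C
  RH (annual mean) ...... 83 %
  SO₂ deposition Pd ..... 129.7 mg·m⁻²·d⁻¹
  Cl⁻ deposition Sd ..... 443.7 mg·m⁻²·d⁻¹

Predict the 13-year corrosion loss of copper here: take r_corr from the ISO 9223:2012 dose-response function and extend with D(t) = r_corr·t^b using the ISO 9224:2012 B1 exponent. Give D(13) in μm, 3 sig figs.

copper: temperature factor f = +0.126·(-12.6) = -1.5876
  Pd branch = 0.0053·Pd^0.26·e^(0.059·RH+f) = 0.5139 μm/a
  Sd branch = 0.01025·Sd^0.27·e^(0.036·RH+0.049·T) = 0.9285 μm/a
  sum: 0.5139 + 0.9285 → r_corr = 1.442 μm/a
Power-law: D(13) = r_corr · 13^0.667
  D(13) = 1.442 × 13^0.667 = 1.442 × 5.534 = 7.982 μm

D(13) = 7.98 μm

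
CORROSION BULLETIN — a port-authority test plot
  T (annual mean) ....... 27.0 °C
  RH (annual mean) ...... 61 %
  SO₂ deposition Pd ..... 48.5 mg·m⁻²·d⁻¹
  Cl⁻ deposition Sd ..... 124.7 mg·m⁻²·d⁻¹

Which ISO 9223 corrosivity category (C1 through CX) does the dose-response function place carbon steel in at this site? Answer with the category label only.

C4

carbon steel: temperature factor f = -0.054·(17.0) = -0.9180
  SO₂ term: 1.77·48.5^0.52·exp(0.02·61-0.9180) = 18.02
  Sd branch = 0.102·Sd^0.62·e^(0.033·RH+0.04·T) = 44.8 μm/a
  r_corr = 18.02 + 44.8 = 62.82 μm/a
62.8 μm/a falls in (50, 80] for carbon steel → category C4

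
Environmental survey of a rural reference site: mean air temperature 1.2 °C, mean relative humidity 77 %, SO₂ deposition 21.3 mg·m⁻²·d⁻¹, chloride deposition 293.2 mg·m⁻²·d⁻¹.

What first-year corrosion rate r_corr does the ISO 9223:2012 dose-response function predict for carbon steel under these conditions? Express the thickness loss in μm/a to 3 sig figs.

r_corr = 56.8 μm/a

carbon steel: T≤10 °C ⇒ hinge +0.150·(1.2−10) = -1.3200
  SO₂ term: 1.77·21.3^0.52·exp(0.02·77-1.3200) = 10.82
  Sd branch = 0.102·Sd^0.62·e^(0.033·RH+0.04·T) = 45.99 μm/a
  sum: 10.82 + 45.99 → r_corr = 56.81 μm/a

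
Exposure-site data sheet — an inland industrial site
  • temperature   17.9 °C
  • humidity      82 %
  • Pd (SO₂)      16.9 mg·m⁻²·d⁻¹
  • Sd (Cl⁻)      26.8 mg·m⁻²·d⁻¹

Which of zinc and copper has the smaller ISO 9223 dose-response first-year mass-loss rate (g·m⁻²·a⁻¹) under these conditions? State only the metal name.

zinc

zinc: T>10 °C ⇒ hinge -0.071·(17.9−10) = -0.5609
  SO₂ term: 0.0129·16.9^0.44·exp(0.046·82-0.5609) = 1.11
  Cl⁻ term: 0.0175·26.8^0.57·exp(0.008·82+0.085·17.9) = 1.006
  r_corr = 1.11 + 1.006 = 2.117 μm/a
  mass loss = 2.117 μm/a × 7.14 g/cm³ = 15.11 g·m⁻²·a⁻¹
copper: T>10 °C ⇒ hinge -0.080·(17.9−10) = -0.6320
  Pd branch = 0.0053·Pd^0.26·e^(0.059·RH+f) = 0.7416 μm/a
  Sd branch = 0.01025·Sd^0.27·e^(0.036·RH+0.049·T) = 1.146 μm/a
  sum: 0.7416 + 1.146 → r_corr = 1.888 μm/a
  mass loss = 1.888 μm/a × 8.96 g/cm³ = 16.92 g·m⁻²·a⁻¹
Ordering by g·m⁻²·a⁻¹: copper (16.9) > zinc (15.1)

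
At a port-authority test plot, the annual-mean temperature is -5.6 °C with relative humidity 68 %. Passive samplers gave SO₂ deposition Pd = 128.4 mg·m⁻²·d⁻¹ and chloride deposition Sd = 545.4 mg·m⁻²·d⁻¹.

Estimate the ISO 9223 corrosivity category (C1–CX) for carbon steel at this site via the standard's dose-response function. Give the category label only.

C3

carbon steel: T≤10 °C ⇒ hinge +0.150·(-5.6−10) = -2.3400
  Pd branch = 1.77·Pd^0.52·e^(0.02·RH+f) = 8.295 μm/a
  Sd branch = 0.102·Sd^0.62·e^(0.033·RH+0.04·T) = 38.25 μm/a
  r_corr = 8.295 + 38.25 = 46.55 μm/a
ISO 9223 Table 2 (carbon steel): 25 < 46.5 ≤ 50 μm/a ⇒ C3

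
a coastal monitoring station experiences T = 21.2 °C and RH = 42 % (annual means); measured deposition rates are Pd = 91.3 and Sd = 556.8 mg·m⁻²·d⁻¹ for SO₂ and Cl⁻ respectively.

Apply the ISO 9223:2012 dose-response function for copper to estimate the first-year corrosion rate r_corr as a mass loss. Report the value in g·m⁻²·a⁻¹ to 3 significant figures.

copper: temperature factor f = -0.080·(11.2) = -0.8960
  Pd branch = 0.0053·Pd^0.26·e^(0.059·RH+f) = 0.08338 μm/a
  Sd branch = 0.01025·Sd^0.27·e^(0.036·RH+0.049·T) = 0.7242 μm/a
  sum: 0.08338 + 0.7242 → r_corr = 0.8076 μm/a
Convert to mass loss: 0.8076 μm/a × 8.96 g/cm³ = 7.236 g·m⁻²·a⁻¹

r_corr = 7.24 g·m⁻²·a⁻¹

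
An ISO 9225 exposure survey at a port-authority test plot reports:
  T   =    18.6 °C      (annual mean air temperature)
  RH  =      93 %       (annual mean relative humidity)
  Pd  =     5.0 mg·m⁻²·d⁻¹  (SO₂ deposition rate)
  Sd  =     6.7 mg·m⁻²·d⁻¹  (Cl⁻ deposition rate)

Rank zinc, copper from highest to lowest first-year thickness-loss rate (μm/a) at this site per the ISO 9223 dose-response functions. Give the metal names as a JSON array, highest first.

zinc: T>10 °C ⇒ hinge -0.071·(18.6−10) = -0.6106
  sulphur-dioxide contribution → 1.025 μm/a
  chloride contribution → 0.5292 μm/a
  ⇒ r_corr(zinc) = 1.555 μm/a
copper: temperature factor f = -0.080·(8.6) = -0.6880
  sulphur-dioxide contribution → 0.9777 μm/a
  chloride contribution → 1.212 μm/a
  total first-year rate 2.19 μm/a
Ordering by μm/a: copper (2.19) > zinc (1.55)

["copper", "zinc"]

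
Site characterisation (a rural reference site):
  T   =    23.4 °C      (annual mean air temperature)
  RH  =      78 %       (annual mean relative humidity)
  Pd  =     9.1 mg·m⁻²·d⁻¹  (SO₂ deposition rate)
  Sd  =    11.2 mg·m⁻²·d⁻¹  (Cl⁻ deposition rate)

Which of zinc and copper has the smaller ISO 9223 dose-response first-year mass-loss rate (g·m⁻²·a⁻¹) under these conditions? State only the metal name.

zinc

zinc: temperature factor f = -0.071·(13.4) = -0.9514
  sulphur-dioxide contribution → 0.476 μm/a
  chloride contribution → 0.946 μm/a
  total first-year rate 1.422 μm/a
  mass loss = 1.422 μm/a × 7.14 g/cm³ = 10.15 g·m⁻²·a⁻¹
copper: temperature factor f = -0.080·(13.4) = -1.0720
  sulphur-dioxide contribution → 0.3211 μm/a
  chloride contribution → 1.027 μm/a
  ⇒ r_corr(copper) = 1.348 μm/a
  mass loss = 1.348 μm/a × 8.96 g/cm³ = 12.08 g·m⁻²·a⁻¹
Ordering by g·m⁻²·a⁻¹: copper (12.1) > zinc (10.2)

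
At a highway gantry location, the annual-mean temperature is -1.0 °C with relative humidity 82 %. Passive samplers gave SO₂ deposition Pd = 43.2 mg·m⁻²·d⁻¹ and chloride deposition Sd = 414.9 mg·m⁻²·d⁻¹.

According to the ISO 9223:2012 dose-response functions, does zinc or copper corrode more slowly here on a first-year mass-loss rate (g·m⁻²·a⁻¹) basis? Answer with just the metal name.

zinc: temperature factor f = +0.038·(-11.0) = -0.4180
  SO₂ term: 0.0129·43.2^0.44·exp(0.046·82-0.4180) = 1.936
  Cl⁻ term: 0.0175·414.9^0.57·exp(0.008·82+0.085·-1.0) = 0.9622
  sum: 1.936 + 0.9622 → r_corr = 2.898 μm/a
  mass loss = 2.898 μm/a × 7.14 g/cm³ = 20.69 g·m⁻²·a⁻¹
copper: f(T) = +0.126·(T−10) [T≤10 °C] = -1.3860
  Pd branch = 0.0053·Pd^0.26·e^(0.059·RH+f) = 0.4453 μm/a
  Cl⁻ term: 0.01025·414.9^0.27·exp(0.036·82+0.049·-1.0) = 0.9513
  sum: 0.4453 + 0.9513 → r_corr = 1.397 μm/a
  mass loss = 1.397 μm/a × 8.96 g/cm³ = 12.51 g·m⁻²·a⁻¹
Ordering by g·m⁻²·a⁻¹: zinc (20.7) > copper (12.5)

copper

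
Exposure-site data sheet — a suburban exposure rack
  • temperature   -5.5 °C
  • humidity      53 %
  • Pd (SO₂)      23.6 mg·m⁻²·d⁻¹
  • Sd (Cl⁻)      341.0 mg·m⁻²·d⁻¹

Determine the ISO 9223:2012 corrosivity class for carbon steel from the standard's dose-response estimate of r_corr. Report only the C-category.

carbon steel: temperature factor f = +0.150·(-15.5) = -2.3250
  sulphur-dioxide contribution → 2.585 μm/a
  chloride contribution → 17.5 μm/a
  total first-year rate 20.08 μm/a
Category bounds: 1.3…25 μm/a bracket r_corr ⇒ C2

C2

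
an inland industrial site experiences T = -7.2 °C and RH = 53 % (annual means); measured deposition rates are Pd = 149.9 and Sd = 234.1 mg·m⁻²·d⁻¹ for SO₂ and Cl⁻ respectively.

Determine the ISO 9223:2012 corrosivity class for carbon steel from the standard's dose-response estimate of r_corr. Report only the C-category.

carbon steel: temperature factor f = +0.150·(-17.2) = -2.5800
  sulphur-dioxide contribution → 5.239 μm/a
  chloride contribution → 12.95 μm/a
  ⇒ r_corr(carbon steel) = 18.19 μm/a
Category bounds: 1.3…25 μm/a bracket r_corr ⇒ C2

C2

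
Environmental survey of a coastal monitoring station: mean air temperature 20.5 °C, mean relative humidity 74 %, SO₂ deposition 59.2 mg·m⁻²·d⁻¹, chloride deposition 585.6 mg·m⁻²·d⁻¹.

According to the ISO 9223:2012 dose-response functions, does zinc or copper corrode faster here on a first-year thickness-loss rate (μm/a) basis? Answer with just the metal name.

zinc: temperature factor f = -0.071·(10.5) = -0.7455
  SO₂ term: 0.0129·59.2^0.44·exp(0.046·74-0.7455) = 1.109
  Sd branch = 0.0175·Sd^0.57·e^(0.008·RH+0.085·T) = 6.83 μm/a
  r_corr = 1.109 + 6.83 = 7.939 μm/a
copper: temperature factor f = -0.080·(10.5) = -0.8400
  SO₂ term: 0.0053·59.2^0.26·exp(0.059·74-0.8400) = 0.5205
  Cl⁻ term: 0.01025·585.6^0.27·exp(0.036·74+0.049·20.5) = 2.245
  r_corr = 0.5205 + 2.245 = 2.765 μm/a
Ordering by μm/a: zinc (7.94) > copper (2.77)

zinc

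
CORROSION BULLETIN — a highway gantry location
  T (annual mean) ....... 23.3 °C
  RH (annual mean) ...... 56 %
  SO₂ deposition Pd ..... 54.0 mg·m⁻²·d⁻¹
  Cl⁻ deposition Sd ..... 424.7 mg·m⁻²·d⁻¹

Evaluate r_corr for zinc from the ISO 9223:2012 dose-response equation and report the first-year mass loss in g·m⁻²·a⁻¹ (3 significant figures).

zinc: f(T) = -0.071·(T−10) [T>10 °C] = -0.9443
  SO₂ term: 0.0129·54.0^0.44·exp(0.046·56-0.9443) = 0.3815
  Sd branch = 0.0175·Sd^0.57·e^(0.008·RH+0.085·T) = 6.248 μm/a
  sum: 0.3815 + 6.248 → r_corr = 6.629 μm/a
Convert to mass loss: 6.629 μm/a × 7.14 g/cm³ = 47.33 g·m⁻²·a⁻¹

r_corr = 47.3 g·m⁻²·a⁻¹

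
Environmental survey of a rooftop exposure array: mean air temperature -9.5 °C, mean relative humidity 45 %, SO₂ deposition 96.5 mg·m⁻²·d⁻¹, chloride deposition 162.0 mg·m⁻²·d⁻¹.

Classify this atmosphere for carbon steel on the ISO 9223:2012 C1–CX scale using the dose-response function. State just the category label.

carbon steel: f(T) = +0.150·(T−10) [T≤10 °C] = -2.9250
  sulphur-dioxide contribution → 2.515 μm/a
  chloride contribution → 7.218 μm/a
  total first-year rate 9.732 μm/a
ISO 9223 Table 2 (carbon steel): 1.3 < 9.73 ≤ 25 μm/a ⇒ C2

C2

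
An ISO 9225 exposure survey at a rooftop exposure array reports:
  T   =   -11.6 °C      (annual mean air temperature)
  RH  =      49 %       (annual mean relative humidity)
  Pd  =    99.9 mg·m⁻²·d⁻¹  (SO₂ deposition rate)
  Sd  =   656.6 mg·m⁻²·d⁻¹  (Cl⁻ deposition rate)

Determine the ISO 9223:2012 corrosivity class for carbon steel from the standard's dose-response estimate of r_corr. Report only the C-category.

C2

carbon steel: f(T) = +0.150·(T−10) [T≤10 °C] = -3.2400
  Pd branch = 1.77·Pd^0.52·e^(0.02·RH+f) = 2.024 μm/a
  Sd branch = 0.102·Sd^0.62·e^(0.033·RH+0.04·T) = 18.03 μm/a
  sum: 2.024 + 18.03 → r_corr = 20.06 μm/a
20.1 μm/a falls in (1.3, 25] for carbon steel → category C2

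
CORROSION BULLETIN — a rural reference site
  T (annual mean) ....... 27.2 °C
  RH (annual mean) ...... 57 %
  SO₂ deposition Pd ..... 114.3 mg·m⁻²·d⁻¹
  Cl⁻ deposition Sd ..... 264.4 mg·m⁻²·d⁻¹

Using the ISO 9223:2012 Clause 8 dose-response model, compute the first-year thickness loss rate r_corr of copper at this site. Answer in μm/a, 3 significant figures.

r_corr = 1.50 μm/a

copper: T>10 °C ⇒ hinge -0.080·(27.2−10) = -1.3760
  SO₂ term: 0.0053·114.3^0.26·exp(0.059·57-1.3760) = 0.1325
  Sd branch = 0.01025·Sd^0.27·e^(0.036·RH+0.049·T) = 1.364 μm/a
  sum: 0.1325 + 1.364 → r_corr = 1.496 μm/a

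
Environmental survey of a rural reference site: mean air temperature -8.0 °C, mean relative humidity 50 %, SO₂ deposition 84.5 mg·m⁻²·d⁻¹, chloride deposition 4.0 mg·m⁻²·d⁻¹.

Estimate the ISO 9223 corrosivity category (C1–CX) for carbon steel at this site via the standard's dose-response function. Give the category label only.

C2

carbon steel: f(T) = +0.150·(T−10) [T≤10 °C] = -2.7000
  SO₂ term: 1.77·84.5^0.52·exp(0.02·50-2.7000) = 3.248
  Cl⁻ term: 0.102·4.0^0.62·exp(0.033·50+0.04·-8.0) = 0.9109
  r_corr = 3.248 + 0.9109 = 4.159 μm/a
Category bounds: 1.3…25 μm/a bracket r_corr ⇒ C2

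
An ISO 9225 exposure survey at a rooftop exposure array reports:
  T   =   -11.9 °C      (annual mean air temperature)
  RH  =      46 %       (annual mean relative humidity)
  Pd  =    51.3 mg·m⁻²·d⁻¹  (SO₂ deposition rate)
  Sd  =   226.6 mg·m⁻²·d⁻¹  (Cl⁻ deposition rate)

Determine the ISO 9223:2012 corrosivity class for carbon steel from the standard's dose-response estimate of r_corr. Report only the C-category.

C2

carbon steel: T≤10 °C ⇒ hinge +0.150·(-11.9−10) = -3.2850
  sulphur-dioxide contribution → 1.289 μm/a
  chloride contribution → 8.344 μm/a
  total first-year rate 9.633 μm/a
9.63 μm/a falls in (1.3, 25] for carbon steel → category C2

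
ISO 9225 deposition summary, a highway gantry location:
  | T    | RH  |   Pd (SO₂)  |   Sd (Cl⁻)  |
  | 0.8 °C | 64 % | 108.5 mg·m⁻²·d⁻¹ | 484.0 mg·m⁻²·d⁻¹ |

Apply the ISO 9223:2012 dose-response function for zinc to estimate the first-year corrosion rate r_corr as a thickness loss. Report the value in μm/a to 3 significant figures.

zinc: T≤10 °C ⇒ hinge +0.038·(0.8−10) = -0.3496
  sulphur-dioxide contribution → 1.358 μm/a
  chloride contribution → 1.06 μm/a
  total first-year rate 2.418 μm/a

r_corr = 2.42 μm/a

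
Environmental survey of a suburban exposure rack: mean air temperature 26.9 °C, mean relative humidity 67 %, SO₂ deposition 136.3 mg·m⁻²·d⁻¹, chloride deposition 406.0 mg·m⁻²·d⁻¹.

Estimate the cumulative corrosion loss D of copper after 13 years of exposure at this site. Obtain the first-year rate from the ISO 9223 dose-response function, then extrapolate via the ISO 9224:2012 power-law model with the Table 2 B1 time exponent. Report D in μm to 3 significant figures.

D(13) = 13.4 μm

copper: temperature factor f = -0.080·(16.9) = -1.3520
  Pd branch = 0.0053·Pd^0.26·e^(0.059·RH+f) = 0.2564 μm/a
  Sd branch = 0.01025·Sd^0.27·e^(0.036·RH+0.049·T) = 2.163 μm/a
  sum: 0.2564 + 2.163 → r_corr = 2.419 μm/a
ISO 9224: D(t) = r_corr · t^b with b = 0.667 (copper, B1)
  D(13) = 2.419 × 13^0.667 = 2.419 × 5.534 = 13.39 μm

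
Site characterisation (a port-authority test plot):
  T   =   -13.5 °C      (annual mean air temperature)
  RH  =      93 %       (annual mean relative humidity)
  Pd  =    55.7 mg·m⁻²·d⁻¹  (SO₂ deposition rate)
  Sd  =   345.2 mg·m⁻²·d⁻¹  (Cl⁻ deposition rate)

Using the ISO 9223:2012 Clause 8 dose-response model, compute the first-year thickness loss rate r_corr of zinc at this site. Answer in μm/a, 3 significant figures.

zinc: f(T) = +0.038·(T−10) [T≤10 °C] = -0.8930
  SO₂ term: 0.0129·55.7^0.44·exp(0.046·93-0.8930) = 2.233
  Sd branch = 0.0175·Sd^0.57·e^(0.008·RH+0.085·T) = 0.327 μm/a
  sum: 2.233 + 0.327 → r_corr = 2.56 μm/a

r_corr = 2.56 μm/a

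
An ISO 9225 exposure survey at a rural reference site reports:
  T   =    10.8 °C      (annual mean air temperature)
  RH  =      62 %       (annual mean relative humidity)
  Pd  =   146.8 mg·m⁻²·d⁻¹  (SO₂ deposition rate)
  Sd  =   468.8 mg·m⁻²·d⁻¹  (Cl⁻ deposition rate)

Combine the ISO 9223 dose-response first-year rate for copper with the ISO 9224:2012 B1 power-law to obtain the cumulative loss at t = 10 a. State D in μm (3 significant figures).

copper: T>10 °C ⇒ hinge -0.080·(10.8−10) = -0.0640
  Pd branch = 0.0053·Pd^0.26·e^(0.059·RH+f) = 0.7055 μm/a
  Sd branch = 0.01025·Sd^0.27·e^(0.036·RH+0.049·T) = 0.8532 μm/a
  r_corr = 0.7055 + 0.8532 = 1.559 μm/a
Long-term exponent b (ISO 9224 Table 2, B1) = 0.667
  D(10) = 1.559 × 10^0.667 = 1.559 × 4.645 = 7.24 μm

D(10) = 7.24 μm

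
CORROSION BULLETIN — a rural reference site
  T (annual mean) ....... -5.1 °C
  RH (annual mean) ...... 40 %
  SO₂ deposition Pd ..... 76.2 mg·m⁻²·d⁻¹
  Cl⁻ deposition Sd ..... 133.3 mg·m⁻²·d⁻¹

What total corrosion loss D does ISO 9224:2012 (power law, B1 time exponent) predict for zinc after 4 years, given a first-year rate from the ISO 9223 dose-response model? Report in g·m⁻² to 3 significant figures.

zinc: f(T) = +0.038·(T−10) [T≤10 °C] = -0.5738
  SO₂ term: 0.0129·76.2^0.44·exp(0.046·40-0.5738) = 0.308
  Cl⁻ term: 0.0175·133.3^0.57·exp(0.008·40+0.085·-5.1) = 0.254
  r_corr = 0.308 + 0.254 = 0.562 μm/a
Power-law: D(4) = r_corr · 4^0.813
  D(4) = 0.562 × 4^0.813 = 0.562 × 3.087 = 1.735 μm
  Mass loss = 1.735 μm × 7.14 g/cm³ = 12.39 g·m⁻²

D(4) = 12.4 g·m⁻²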